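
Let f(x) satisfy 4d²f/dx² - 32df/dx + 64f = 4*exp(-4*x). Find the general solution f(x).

f = exp(-4*x)/64 + C1*exp(4*x) + C2*x*exp(4*x)

Divide through by 4: f'' - 8f' + 16f = exp(-4*x).
Characteristic equation r² - 8r + 16 = 0 has discriminant (-8)² - 4·(16) = 0, so r = 4 is a repeated root.
Hence f_h = (C1 + C2*x)*exp(4*x).
Try f_p = A*exp(-4*x). Substituting into the equation and dividing by exp(-4*x) gives A = 1/64, so f_p = exp(-4*x)/64.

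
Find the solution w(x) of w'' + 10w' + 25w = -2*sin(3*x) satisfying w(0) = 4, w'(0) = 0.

Characteristic equation r² + 10r + 25 = 0 has discriminant (10)² - 4·(25) = 0, so r = -5 is a repeated root.
Hence w_h = (C1 + C2*x)*exp(-5*x).
Try w_p = A*cos(3*x) + B*sin(3*x). Substituting and equating the coefficients of cos(3x) and sin(3x) gives A = 15/289, B = -8/289, so w_p = -8*sin(3*x)/289 + 15*cos(3*x)/289.
General solution: w = -8*sin(3*x)/289 + 15*cos(3*x)/289 + C1*exp(-5*x) + C2*x*exp(-5*x).
Apply the initial conditions: w(0) = 15/289 + C1 = 4 and w'(0) = -24/289 + C2 - 5*C1 = 0. Solving gives C1 = 1141/289, C2 = 337/17.

w = -8*sin(3*x)/289 + 15*cos(3*x)/289 + 1141*exp(-5*x)/289 + 337*x*exp(-5*x)/17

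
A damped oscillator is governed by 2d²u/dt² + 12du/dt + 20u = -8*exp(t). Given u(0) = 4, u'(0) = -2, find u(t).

Divide through by 2: u'' + 6u' + 10u = -4*exp(t).
Characteristic equation r² + 6r + 10 = 0 has discriminant (6)² - 4·(10) = -4 < 0, so r = -3 ± i.
Hence u_h = C1*cos(t)*exp(-3*t) + C2*exp(-3*t)*sin(t).
Try u_p = A*exp(t). Substituting into the equation and dividing by exp(t) gives A = -4/17, so u_p = -4*exp(t)/17.
General solution: u = -4*exp(t)/17 + C1*cos(t)*exp(-3*t) + C2*exp(-3*t)*sin(t).
Apply the initial conditions: u(0) = -4/17 + C1 = 4 and u'(0) = -4/17 + C2 - 3*C1 = -2. Solving gives C1 = 72/17, C2 = 186/17.

u = -4*exp(t)/17 + 72*cos(t)*exp(-3*t)/17 + 186*exp(-3*t)*sin(t)/17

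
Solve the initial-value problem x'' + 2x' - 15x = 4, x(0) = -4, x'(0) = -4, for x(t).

x = -4/15 - 17*exp(3*t)/6 - 9*exp(-5*t)/10

Characteristic equation r² + 2r - 15 = 0 factors as (r - 3)(r + 5) = 0, so r = 3, -5.
Hence x_h = C1*exp(3*t) + C2*exp(-5*t).
For the particular solution try x_p = A0. Substituting and matching coefficients of each power of t gives A0 = -4/15, so x_p = -4/15.
General solution: x = -4/15 + C1*exp(3*t) + C2*exp(-5*t).
Apply the initial conditions: x(0) = -4/15 + C1 + C2 = -4 and x'(0) = -5*C2 + 3*C1 = -4. Solving gives C1 = -17/6, C2 = -9/10.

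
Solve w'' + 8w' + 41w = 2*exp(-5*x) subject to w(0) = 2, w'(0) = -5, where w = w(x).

w = exp(-5*x)/13 + 8*exp(-4*x)*sin(5*x)/13 + 25*cos(5*x)*exp(-4*x)/13

Characteristic equation r² + 8r + 41 = 0 has discriminant (8)² - 4·(41) = -100 < 0, so r = -4 ± 5i.
Hence w_h = C1*cos(5*x)*exp(-4*x) + C2*exp(-4*x)*sin(5*x).
Try w_p = A*exp(-5*x). Substituting into the equation and dividing by exp(-5*x) gives A = 1/13, so w_p = exp(-5*x)/13.
General solution: w = exp(-5*x)/13 + C1*cos(5*x)*exp(-4*x) + C2*exp(-4*x)*sin(5*x).
Apply the initial conditions: w(0) = 1/13 + C1 = 2 and w'(0) = -5/13 - 4*C1 + 5*C2 = -5. Solving gives C1 = 25/13, C2 = 8/13.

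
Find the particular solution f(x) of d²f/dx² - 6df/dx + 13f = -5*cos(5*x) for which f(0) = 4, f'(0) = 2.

Characteristic equation r² - 6r + 13 = 0 has discriminant (-6)² - 4·(13) = -16 < 0, so r = 3 ± 2i.
Hence f_h = C1*cos(2*x)*exp(3*x) + C2*exp(3*x)*sin(2*x).
Try f_p = A*cos(5*x) + B*sin(5*x). Substituting and equating the coefficients of cos(5x) and sin(5x) gives A = 5/87, B = 25/174, so f_p = 5*cos(5*x)/87 + 25*sin(5*x)/174.
General solution: f = 5*cos(5*x)/87 + 25*sin(5*x)/174 + C1*cos(2*x)*exp(3*x) + C2*exp(3*x)*sin(2*x).
Apply the initial conditions: f(0) = 5/87 + C1 = 4 and f'(0) = 125/174 + 2*C2 + 3*C1 = 2. Solving gives C1 = 343/87, C2 = -1835/348.

f = 5*cos(5*x)/87 + 25*sin(5*x)/174 - 1835*exp(3*x)*sin(2*x)/348 + 343*cos(2*x)*exp(3*x)/87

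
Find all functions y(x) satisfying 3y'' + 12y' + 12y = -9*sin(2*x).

y = 3*cos(2*x)/8 + C1*exp(-2*x) + C2*x*exp(-2*x)

Divide through by 3: y'' + 4y' + 4y = -3*sin(2*x).
Characteristic equation r² + 4r + 4 = 0 has discriminant (4)² - 4·(4) = 0, so r = -2 is a repeated root.
Hence y_h = (C1 + C2*x)*exp(-2*x).
Try y_p = A*cos(2*x) + B*sin(2*x). Substituting and equating the coefficients of cos(2x) and sin(2x) gives A = 3/8, B = 0, so y_p = 3*cos(2*x)/8.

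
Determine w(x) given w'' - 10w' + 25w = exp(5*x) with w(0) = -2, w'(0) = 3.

w = -2*exp(5*x) + x**2*exp(5*x)/2 + 13*x*exp(5*x)

Characteristic equation r² - 10r + 25 = 0 has discriminant (-10)² - 4·(25) = 0, so r = 5 is a repeated root.
Hence w_h = (C1 + C2*x)*exp(5*x).
Since exp(5*x) solves the homogeneous equation (r = 5 is a root of multiplicity 2), multiply the trial by x^2. Try w_p = A*x^2*exp(5*x). Substituting into the equation and dividing by exp(5*x) gives A = 1/2, so w_p = x^2*exp(5*x)/2.
General solution: w = C1*exp(5*x) + x^2*exp(5*x)/2 + C2*x*exp(5*x).
Apply the initial conditions: w(0) = C1 = -2 and w'(0) = C2 + 5*C1 = 3. Solving gives C1 = -2, C2 = 13.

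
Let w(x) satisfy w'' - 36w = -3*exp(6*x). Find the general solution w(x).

w = C1*exp(-6*x) + C2*exp(6*x) - x*exp(6*x)/4

Characteristic equation r² - 36 = 0 factors as (r + 6)(r - 6) = 0, so r = -6, 6.
Hence w_h = C1*exp(-6*x) + C2*exp(6*x).
Since exp(6*x) solves the homogeneous equation (r = 6 is a root of multiplicity 1), multiply the trial by x. Try w_p = A*x*exp(6*x). Substituting into the equation and dividing by exp(6*x) gives A = -1/4, so w_p = -x*exp(6*x)/4.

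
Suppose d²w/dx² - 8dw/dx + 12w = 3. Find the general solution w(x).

Characteristic equation r² - 8r + 12 = 0 factors as (r - 2)(r - 6) = 0, so r = 2, 6.
Hence w_h = C1*exp(2*x) + C2*exp(6*x).
For the particular solution try w_p = A0. Substituting and matching coefficients of each power of x gives A0 = 1/4, so w_p = 1/4.

w = 1/4 + C1*exp(2*x) + C2*exp(6*x)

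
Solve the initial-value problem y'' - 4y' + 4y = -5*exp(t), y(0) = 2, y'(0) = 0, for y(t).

Characteristic equation r² - 4r + 4 = 0 has discriminant (-4)² - 4·(4) = 0, so r = 2 is a repeated root.
Hence y_h = (C1 + C2*t)*exp(2*t).
Try y_p = A*exp(t). Substituting into the equation and dividing by exp(t) gives A = -5, so y_p = -5*exp(t).
General solution: y = -5*exp(t) + C1*exp(2*t) + C2*t*exp(2*t).
Apply the initial conditions: y(0) = -5 + C1 = 2 and y'(0) = -5 + C2 + 2*C1 = 0. Solving gives C1 = 7, C2 = -9.

y = -5*exp(t) + 7*exp(2*t) - 9*t*exp(2*t)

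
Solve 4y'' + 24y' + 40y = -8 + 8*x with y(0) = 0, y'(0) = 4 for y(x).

y = -8/25 + x/5 + 8*cos(x)*exp(-3*x)/25 + 119*exp(-3*x)*sin(x)/25

Divide through by 4: y'' + 6y' + 10y = -2 + 2*x.
Characteristic equation r² + 6r + 10 = 0 has discriminant (6)² - 4·(10) = -4 < 0, so r = -3 ± i.
Hence y_h = C1*cos(x)*exp(-3*x) + C2*exp(-3*x)*sin(x).
For the particular solution try y_p = A0 + A1*x. Substituting and matching coefficients of each power of x gives A0 = -8/25, A1 = 1/5, so y_p = -8/25 + x/5.
General solution: y = -8/25 + x/5 + C1*cos(x)*exp(-3*x) + C2*exp(-3*x)*sin(x).
Apply the initial conditions: y(0) = -8/25 + C1 = 0 and y'(0) = 1/5 + C2 - 3*C1 = 4. Solving gives C1 = 8/25, C2 = 119/25.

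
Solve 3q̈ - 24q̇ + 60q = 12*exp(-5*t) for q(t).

Divide through by 3: q'' - 8q' + 20q = 4*exp(-5*t).
Characteristic equation r² - 8r + 20 = 0 has discriminant (-8)² - 4·(20) = -16 < 0, so r = 4 ± 2i.
Hence q_h = C1*cos(2*t)*exp(4*t) + C2*exp(4*t)*sin(2*t).
Try q_p = A*exp(-5*t). Substituting into the equation and dividing by exp(-5*t) gives A = 4/85, so q_p = 4*exp(-5*t)/85.

q = 4*exp(-5*t)/85 + C1*cos(2*t)*exp(4*t) + C2*exp(4*t)*sin(2*t)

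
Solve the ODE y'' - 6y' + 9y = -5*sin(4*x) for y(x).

Characteristic equation r² - 6r + 9 = 0 has discriminant (-6)² - 4·(9) = 0, so r = 3 is a repeated root.
Hence y_h = (C1 + C2*x)*exp(3*x).
Try y_p = A*cos(4*x) + B*sin(4*x). Substituting and equating the coefficients of cos(4x) and sin(4x) gives A = -24/125, B = 7/125, so y_p = -24*cos(4*x)/125 + 7*sin(4*x)/125.

y = -24*cos(4*x)/125 + 7*sin(4*x)/125 + C1*exp(3*x) + C2*x*exp(3*x)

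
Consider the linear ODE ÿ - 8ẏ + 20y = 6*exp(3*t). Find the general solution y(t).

Characteristic equation r² - 8r + 20 = 0 has discriminant (-8)² - 4·(20) = -16 < 0, so r = 4 ± 2i.
Hence y_h = C1*cos(2*t)*exp(4*t) + C2*exp(4*t)*sin(2*t).
Try y_p = A*exp(3*t). Substituting into the equation and dividing by exp(3*t) gives A = 6/5, so y_p = 6*exp(3*t)/5.

y = 6*exp(3*t)/5 + C1*cos(2*t)*exp(4*t) + C2*exp(4*t)*sin(2*t)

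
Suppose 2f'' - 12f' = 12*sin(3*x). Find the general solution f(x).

f = C2 - 2*sin(3*x)/15 + 4*cos(3*x)/15 + C1*exp(6*x)

Divide through by 2: f'' - 6f' = 6*sin(3*x).
Characteristic equation r² - 6r = 0 factors as (r - 6)r = 0, so r = 6, 0.
Hence f_h = C1*exp(6*x) + C2.
Try f_p = A*cos(3*x) + B*sin(3*x). Substituting and equating the coefficients of cos(3x) and sin(3x) gives A = 4/15, B = -2/15, so f_p = -2*sin(3*x)/15 + 4*cos(3*x)/15.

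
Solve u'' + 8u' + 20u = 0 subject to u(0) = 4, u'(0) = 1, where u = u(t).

u = 4*cos(2*t)*exp(-4*t) + 17*exp(-4*t)*sin(2*t)/2

Characteristic equation r² + 8r + 20 = 0 has discriminant (8)² - 4·(20) = -16 < 0, so r = -4 ± 2i.
Hence u_h = C1*cos(2*t)*exp(-4*t) + C2*exp(-4*t)*sin(2*t).
Apply the initial conditions: u(0) = C1 = 4 and u'(0) = -4*C1 + 2*C2 = 1. Solving gives C1 = 4, C2 = 17/2.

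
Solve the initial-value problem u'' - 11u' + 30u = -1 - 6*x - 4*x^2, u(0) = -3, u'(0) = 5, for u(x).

Characteristic equation r² - 11r + 30 = 0 factors as (r - 5)(r - 6) = 0, so r = 5, 6.
Hence u_h = C1*exp(5*x) + C2*exp(6*x).
For the particular solution try u_p = A0 + A1*x + A2*x^2. Substituting and matching coefficients of each power of x gives A0 = -451/3375, A1 = -67/225, A2 = -2/15, so u_p = -451/3375 - 67*x/225 - 2*x^2/15.
General solution: u = -451/3375 - 67*x/225 - 2*x^2/15 + C1*exp(5*x) + C2*exp(6*x).
Apply the initial conditions: u(0) = -451/3375 + C1 + C2 = -3 and u'(0) = -67/225 + 5*C1 + 6*C2 = 5. Solving gives C1 = -2812/125, C2 = 530/27.

u = -451/3375 - 2812*exp(5*x)/125 - 67*x/225 - 2*x**2/15 + 530*exp(6*x)/27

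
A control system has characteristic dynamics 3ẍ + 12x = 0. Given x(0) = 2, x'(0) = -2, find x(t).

Divide through by 3: x'' + 4x = 0.
Characteristic equation r² + 4 = 0 has discriminant (0)² - 4·(4) = -16 < 0, so r = ± 2i.
Hence x_h = C1*cos(2*t) + C2*sin(2*t).
Apply the initial conditions: x(0) = C1 = 2 and x'(0) = 2*C2 = -2. Solving gives C1 = 2, C2 = -1.

x = -sin(2*t) + 2*cos(2*t)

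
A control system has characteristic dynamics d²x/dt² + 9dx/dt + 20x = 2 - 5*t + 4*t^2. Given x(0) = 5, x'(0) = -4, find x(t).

Characteristic equation r² + 9r + 20 = 0 factors as (r + 4)(r + 5) = 0, so r = -4, -5.
Hence x_h = C1*exp(-4*t) + C2*exp(-5*t).
For the particular solution try x_p = A0 + A1*t + A2*t^2. Substituting and matching coefficients of each power of t gives A0 = 547/2000, A1 = -43/100, A2 = 1/5, so x_p = 547/2000 - 43*t/100 + t^2/5.
General solution: x = 547/2000 - 43*t/100 + t^2/5 + C1*exp(-4*t) + C2*exp(-5*t).
Apply the initial conditions: x(0) = 547/2000 + C1 + C2 = 5 and x'(0) = -43/100 - 5*C2 - 4*C1 = -4. Solving gives C1 = 321/16, C2 = -1917/125.

x = 547/2000 - 1917*exp(-5*t)/125 - 43*t/100 + t**2/5 + 321*exp(-4*t)/16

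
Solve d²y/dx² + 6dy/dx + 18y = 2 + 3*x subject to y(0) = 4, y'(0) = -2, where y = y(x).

y = 1/18 + x/6 + 29*exp(-3*x)*sin(3*x)/9 + 71*cos(3*x)*exp(-3*x)/18

Characteristic equation r² + 6r + 18 = 0 has discriminant (6)² - 4·(18) = -36 < 0, so r = -3 ± 3i.
Hence y_h = C1*cos(3*x)*exp(-3*x) + C2*exp(-3*x)*sin(3*x).
For the particular solution try y_p = A0 + A1*x. Substituting and matching coefficients of each power of x gives A0 = 1/18, A1 = 1/6, so y_p = 1/18 + x/6.
General solution: y = 1/18 + x/6 + C1*cos(3*x)*exp(-3*x) + C2*exp(-3*x)*sin(3*x).
Apply the initial conditions: y(0) = 1/18 + C1 = 4 and y'(0) = 1/6 - 3*C1 + 3*C2 = -2. Solving gives C1 = 71/18, C2 = 29/9.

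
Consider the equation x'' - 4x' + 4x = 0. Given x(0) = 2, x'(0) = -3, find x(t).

x = 2*exp(2*t) - 7*t*exp(2*t)

Characteristic equation r² - 4r + 4 = 0 has discriminant (-4)² - 4·(4) = 0, so r = 2 is a repeated root.
Hence x_h = (C1 + C2*t)*exp(2*t).
Apply the initial conditions: x(0) = C1 = 2 and x'(0) = C2 + 2*C1 = -3. Solving gives C1 = 2, C2 = -7.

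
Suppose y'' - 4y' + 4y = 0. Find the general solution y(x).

y = C1*exp(2*x) + C2*x*exp(2*x)

Characteristic equation r² - 4r + 4 = 0 has discriminant (-4)² - 4·(4) = 0, so r = 2 is a repeated root.
Hence y_h = (C1 + C2*x)*exp(2*x).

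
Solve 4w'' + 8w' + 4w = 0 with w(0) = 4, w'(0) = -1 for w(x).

Divide through by 4: w'' + 2w' + w = 0.
Characteristic equation r² + 2r + 1 = 0 has discriminant (2)² - 4·(1) = 0, so r = -1 is a repeated root.
Hence w_h = (C1 + C2*x)*exp(-x).
Apply the initial conditions: w(0) = C1 = 4 and w'(0) = C2 - C1 = -1. Solving gives C1 = 4, C2 = 3.

w = 4*exp(-x) + 3*x*exp(-x)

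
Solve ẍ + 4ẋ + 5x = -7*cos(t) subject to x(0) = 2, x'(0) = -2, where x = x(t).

Characteristic equation r² + 4r + 5 = 0 has discriminant (4)² - 4·(5) = -4 < 0, so r = -2 ± i.
Hence x_h = C1*cos(t)*exp(-2*t) + C2*exp(-2*t)*sin(t).
Try x_p = A*cos(t) + B*sin(t). Substituting and equating the coefficients of cos(t) and sin(t) gives A = -7/8, B = -7/8, so x_p = -7*cos(t)/8 - 7*sin(t)/8.
General solution: x = -7*cos(t)/8 - 7*sin(t)/8 + C1*cos(t)*exp(-2*t) + C2*exp(-2*t)*sin(t).
Apply the initial conditions: x(0) = -7/8 + C1 = 2 and x'(0) = -7/8 + C2 - 2*C1 = -2. Solving gives C1 = 23/8, C2 = 37/8.

x = -7*cos(t)/8 - 7*sin(t)/8 + 23*cos(t)*exp(-2*t)/8 + 37*exp(-2*t)*sin(t)/8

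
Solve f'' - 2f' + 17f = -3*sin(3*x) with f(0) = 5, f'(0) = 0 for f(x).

Characteristic equation r² - 2r + 17 = 0 has discriminant (-2)² - 4·(17) = -64 < 0, so r = 1 ± 4i.
Hence f_h = C1*cos(4*x)*exp(x) + C2*exp(x)*sin(4*x).
Try f_p = A*cos(3*x) + B*sin(3*x). Substituting and equating the coefficients of cos(3x) and sin(3x) gives A = -9/50, B = -6/25, so f_p = -9*cos(3*x)/50 - 6*sin(3*x)/25.
General solution: f = -9*cos(3*x)/50 - 6*sin(3*x)/25 + C1*cos(4*x)*exp(x) + C2*exp(x)*sin(4*x).
Apply the initial conditions: f(0) = -9/50 + C1 = 5 and f'(0) = -18/25 + C1 + 4*C2 = 0. Solving gives C1 = 259/50, C2 = -223/200.

f = -9*cos(3*x)/50 - 6*sin(3*x)/25 - 223*exp(x)*sin(4*x)/200 + 259*cos(4*x)*exp(x)/50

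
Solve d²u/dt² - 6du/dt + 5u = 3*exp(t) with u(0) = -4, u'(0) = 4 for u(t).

u = -99*exp(t)/16 + 35*exp(5*t)/16 - 3*t*exp(t)/4

Characteristic equation r² - 6r + 5 = 0 factors as (r - 5)(r - 1) = 0, so r = 5, 1.
Hence u_h = C1*exp(5*t) + C2*exp(t).
Since exp(t) solves the homogeneous equation (r = 1 is a root of multiplicity 1), multiply the trial by t. Try u_p = A*t*exp(t). Substituting into the equation and dividing by exp(t) gives A = -3/4, so u_p = -3*t*exp(t)/4.
General solution: u = C1*exp(5*t) + C2*exp(t) - 3*t*exp(t)/4.
Apply the initial conditions: u(0) = C1 + C2 = -4 and u'(0) = -3/4 + C2 + 5*C1 = 4. Solving gives C1 = 35/16, C2 = -99/16.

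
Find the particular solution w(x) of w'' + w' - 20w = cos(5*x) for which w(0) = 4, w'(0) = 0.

w = -9*cos(5*x)/410 + sin(5*x)/410 + 161*exp(-5*x)/90 + 824*exp(4*x)/369

Characteristic equation r² + r - 20 = 0 factors as (r + 5)(r - 4) = 0, so r = -5, 4.
Hence w_h = C1*exp(-5*x) + C2*exp(4*x).
Try w_p = A*cos(5*x) + B*sin(5*x). Substituting and equating the coefficients of cos(5x) and sin(5x) gives A = -9/410, B = 1/410, so w_p = -9*cos(5*x)/410 + sin(5*x)/410.
General solution: w = -9*cos(5*x)/410 + sin(5*x)/410 + C1*exp(-5*x) + C2*exp(4*x).
Apply the initial conditions: w(0) = -9/410 + C1 + C2 = 4 and w'(0) = 1/82 - 5*C1 + 4*C2 = 0. Solving gives C1 = 161/90, C2 = 824/369.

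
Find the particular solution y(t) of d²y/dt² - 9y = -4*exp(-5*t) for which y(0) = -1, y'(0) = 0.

y = -7*exp(3*t)/12 - exp(-5*t)/4 - exp(-3*t)/6

Characteristic equation r² - 9 = 0 factors as (r + 3)(r - 3) = 0, so r = -3, 3.
Hence y_h = C1*exp(-3*t) + C2*exp(3*t).
Try y_p = A*exp(-5*t). Substituting into the equation and dividing by exp(-5*t) gives A = -1/4, so y_p = -exp(-5*t)/4.
General solution: y = -exp(-5*t)/4 + C1*exp(-3*t) + C2*exp(3*t).
Apply the initial conditions: y(0) = -1/4 + C1 + C2 = -1 and y'(0) = 5/4 - 3*C1 + 3*C2 = 0. Solving gives C1 = -1/6, C2 = -7/12.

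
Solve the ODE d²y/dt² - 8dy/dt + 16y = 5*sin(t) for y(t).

y = 40*cos(t)/289 + 75*sin(t)/289 + C1*exp(4*t) + C2*t*exp(4*t)

Characteristic equation r² - 8r + 16 = 0 has discriminant (-8)² - 4·(16) = 0, so r = 4 is a repeated root.
Hence y_h = (C1 + C2*t)*exp(4*t).
Try y_p = A*cos(t) + B*sin(t). Substituting and equating the coefficients of cos(t) and sin(t) gives A = 40/289, B = 75/289, so y_p = 40*cos(t)/289 + 75*sin(t)/289.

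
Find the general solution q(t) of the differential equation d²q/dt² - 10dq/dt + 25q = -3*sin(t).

q = -18*sin(t)/169 - 15*cos(t)/338 + C1*exp(5*t) + C2*t*exp(5*t)

Characteristic equation r² - 10r + 25 = 0 has discriminant (-10)² - 4·(25) = 0, so r = 5 is a repeated root.
Hence q_h = (C1 + C2*t)*exp(5*t).
Try q_p = A*cos(t) + B*sin(t). Substituting and equating the coefficients of cos(t) and sin(t) gives A = -15/338, B = -18/169, so q_p = -18*sin(t)/169 - 15*cos(t)/338.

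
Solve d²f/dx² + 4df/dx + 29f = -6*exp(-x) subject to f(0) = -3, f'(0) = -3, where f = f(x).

f = -3*exp(-x)/13 - 114*exp(-2*x)*sin(5*x)/65 - 36*cos(5*x)*exp(-2*x)/13

Characteristic equation r² + 4r + 29 = 0 has discriminant (4)² - 4·(29) = -100 < 0, so r = -2 ± 5i.
Hence f_h = C1*cos(5*x)*exp(-2*x) + C2*exp(-2*x)*sin(5*x).
Try f_p = A*exp(-x). Substituting into the equation and dividing by exp(-x) gives A = -3/13, so f_p = -3*exp(-x)/13.
General solution: f = -3*exp(-x)/13 + C1*cos(5*x)*exp(-2*x) + C2*exp(-2*x)*sin(5*x).
Apply the initial conditions: f(0) = -3/13 + C1 = -3 and f'(0) = 3/13 - 2*C1 + 5*C2 = -3. Solving gives C1 = -36/13, C2 = -114/65.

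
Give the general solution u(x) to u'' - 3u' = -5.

u = C2 + 5*x/3 + C1*exp(3*x)

Characteristic equation r² - 3r = 0 factors as (r - 3)r = 0, so r = 3, 0.
Hence u_h = C1*exp(3*x) + C2.
Since 1 solves the homogeneous equation (r = 0 is a root of multiplicity 1), multiply the trial by x. Try u_p = A*x. Substituting into the equation and dividing by 1 gives A = 5/3, so u_p = 5*x/3.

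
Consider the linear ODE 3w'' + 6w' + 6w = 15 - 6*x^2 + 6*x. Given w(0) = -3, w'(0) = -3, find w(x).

Divide through by 3: w'' + 2w' + 2w = 5 - 2*x^2 + 2*x.
Characteristic equation r² + 2r + 2 = 0 has discriminant (2)² - 4·(2) = -4 < 0, so r = -1 ± i.
Hence w_h = C1*cos(x)*exp(-x) + C2*exp(-x)*sin(x).
For the particular solution try w_p = A0 + A1*x + A2*x^2. Substituting and matching coefficients of each power of x gives A0 = 1/2, A1 = 3, A2 = -1, so w_p = 1/2 - x^2 + 3*x.
General solution: w = 1/2 - x^2 + 3*x + C1*cos(x)*exp(-x) + C2*exp(-x)*sin(x).
Apply the initial conditions: w(0) = 1/2 + C1 = -3 and w'(0) = 3 + C2 - C1 = -3. Solving gives C1 = -7/2, C2 = -19/2.

w = 1/2 - x**2 + 3*x - 19*exp(-x)*sin(x)/2 - 7*cos(x)*exp(-x)/2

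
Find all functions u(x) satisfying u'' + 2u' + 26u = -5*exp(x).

Characteristic equation r² + 2r + 26 = 0 has discriminant (2)² - 4·(26) = -100 < 0, so r = -1 ± 5i.
Hence u_h = C1*cos(5*x)*exp(-x) + C2*exp(-x)*sin(5*x).
Try u_p = A*exp(x). Substituting into the equation and dividing by exp(x) gives A = -5/29, so u_p = -5*exp(x)/29.

u = -5*exp(x)/29 + C1*cos(5*x)*exp(-x) + C2*exp(-x)*sin(5*x)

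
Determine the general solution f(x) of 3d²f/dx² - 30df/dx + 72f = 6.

f = 1/12 + C1*exp(4*x) + C2*exp(6*x)

Divide through by 3: f'' - 10f' + 24f = 2.
Characteristic equation r² - 10r + 24 = 0 factors as (r - 4)(r - 6) = 0, so r = 4, 6.
Hence f_h = C1*exp(4*x) + C2*exp(6*x).
For the particular solution try f_p = A0. Substituting and matching coefficients of each power of x gives A0 = 1/12, so f_p = 1/12.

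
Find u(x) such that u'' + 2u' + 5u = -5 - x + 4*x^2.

Characteristic equation r² + 2r + 5 = 0 has discriminant (2)² - 4·(5) = -16 < 0, so r = -1 ± 2i.
Hence u_h = C1*cos(2*x)*exp(-x) + C2*exp(-x)*sin(2*x).
For the particular solution try u_p = A0 + A1*x + A2*x^2. Substituting and matching coefficients of each power of x gives A0 = -123/125, A1 = -21/25, A2 = 4/5, so u_p = -123/125 - 21*x/25 + 4*x^2/5.

u = -123/125 - 21*x/25 + 4*x**2/5 + C1*cos(2*x)*exp(-x) + C2*exp(-x)*sin(2*x)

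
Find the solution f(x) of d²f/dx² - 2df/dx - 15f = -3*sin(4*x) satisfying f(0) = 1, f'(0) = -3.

f = -24*cos(4*x)/1025 - 3*exp(5*x)/82 + 53*exp(-3*x)/50 + 93*sin(4*x)/1025

Characteristic equation r² - 2r - 15 = 0 factors as (r - 5)(r + 3) = 0, so r = 5, -3.
Hence f_h = C1*exp(5*x) + C2*exp(-3*x).
Try f_p = A*cos(4*x) + B*sin(4*x). Substituting and equating the coefficients of cos(4x) and sin(4x) gives A = -24/1025, B = 93/1025, so f_p = -24*cos(4*x)/1025 + 93*sin(4*x)/1025.
General solution: f = -24*cos(4*x)/1025 + 93*sin(4*x)/1025 + C1*exp(5*x) + C2*exp(-3*x).
Apply the initial conditions: f(0) = -24/1025 + C1 + C2 = 1 and f'(0) = 372/1025 - 3*C2 + 5*C1 = -3. Solving gives C1 = -3/82, C2 = 53/50.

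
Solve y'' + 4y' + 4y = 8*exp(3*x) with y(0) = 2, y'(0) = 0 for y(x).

Characteristic equation r² + 4r + 4 = 0 has discriminant (4)² - 4·(4) = 0, so r = -2 is a repeated root.
Hence y_h = (C1 + C2*x)*exp(-2*x).
Try y_p = A*exp(3*x). Substituting into the equation and dividing by exp(3*x) gives A = 8/25, so y_p = 8*exp(3*x)/25.
General solution: y = 8*exp(3*x)/25 + C1*exp(-2*x) + C2*x*exp(-2*x).
Apply the initial conditions: y(0) = 8/25 + C1 = 2 and y'(0) = 24/25 + C2 - 2*C1 = 0. Solving gives C1 = 42/25, C2 = 12/5.

y = 8*exp(3*x)/25 + 42*exp(-2*x)/25 + 12*x*exp(-2*x)/5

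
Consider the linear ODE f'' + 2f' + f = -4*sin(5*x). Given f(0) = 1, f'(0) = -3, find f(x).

Characteristic equation r² + 2r + 1 = 0 has discriminant (2)² - 4·(1) = 0, so r = -1 is a repeated root.
Hence f_h = (C1 + C2*x)*exp(-x).
Try f_p = A*cos(5*x) + B*sin(5*x). Substituting and equating the coefficients of cos(5x) and sin(5x) gives A = 10/169, B = 24/169, so f_p = 10*cos(5*x)/169 + 24*sin(5*x)/169.
General solution: f = 10*cos(5*x)/169 + 24*sin(5*x)/169 + C1*exp(-x) + C2*x*exp(-x).
Apply the initial conditions: f(0) = 10/169 + C1 = 1 and f'(0) = 120/169 + C2 - C1 = -3. Solving gives C1 = 159/169, C2 = -36/13.

f = 10*cos(5*x)/169 + 24*sin(5*x)/169 + 159*exp(-x)/169 - 36*x*exp(-x)/13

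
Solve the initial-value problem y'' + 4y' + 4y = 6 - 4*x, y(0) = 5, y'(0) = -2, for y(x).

y = 5/2 - x + 5*exp(-2*x)/2 + 4*x*exp(-2*x)

Characteristic equation r² + 4r + 4 = 0 has discriminant (4)² - 4·(4) = 0, so r = -2 is a repeated root.
Hence y_h = (C1 + C2*x)*exp(-2*x).
For the particular solution try y_p = A0 + A1*x. Substituting and matching coefficients of each power of x gives A0 = 5/2, A1 = -1, so y_p = 5/2 - x.
General solution: y = 5/2 - x + C1*exp(-2*x) + C2*x*exp(-2*x).
Apply the initial conditions: y(0) = 5/2 + C1 = 5 and y'(0) = -1 + C2 - 2*C1 = -2. Solving gives C1 = 5/2, C2 = 4.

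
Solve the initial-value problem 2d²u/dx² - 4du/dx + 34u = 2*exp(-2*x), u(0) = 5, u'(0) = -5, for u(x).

u = exp(-2*x)/25 - 247*exp(x)*sin(4*x)/100 + 124*cos(4*x)*exp(x)/25

Divide through by 2: u'' - 2u' + 17u = exp(-2*x).
Characteristic equation r² - 2r + 17 = 0 has discriminant (-2)² - 4·(17) = -64 < 0, so r = 1 ± 4i.
Hence u_h = C1*cos(4*x)*exp(x) + C2*exp(x)*sin(4*x).
Try u_p = A*exp(-2*x). Substituting into the equation and dividing by exp(-2*x) gives A = 1/25, so u_p = exp(-2*x)/25.
General solution: u = exp(-2*x)/25 + C1*cos(4*x)*exp(x) + C2*exp(x)*sin(4*x).
Apply the initial conditions: u(0) = 1/25 + C1 = 5 and u'(0) = -2/25 + C1 + 4*C2 = -5. Solving gives C1 = 124/25, C2 = -247/100.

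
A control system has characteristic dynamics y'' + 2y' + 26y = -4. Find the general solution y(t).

y = -2/13 + C1*cos(5*t)*exp(-t) + C2*exp(-t)*sin(5*t)

Characteristic equation r² + 2r + 26 = 0 has discriminant (2)² - 4·(26) = -100 < 0, so r = -1 ± 5i.
Hence y_h = C1*cos(5*t)*exp(-t) + C2*exp(-t)*sin(5*t).
For the particular solution try y_p = A0. Substituting and matching coefficients of each power of t gives A0 = -2/13, so y_p = -2/13.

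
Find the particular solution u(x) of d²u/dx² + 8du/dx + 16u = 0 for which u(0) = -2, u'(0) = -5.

Characteristic equation r² + 8r + 16 = 0 has discriminant (8)² - 4·(16) = 0, so r = -4 is a repeated root.
Hence u_h = (C1 + C2*x)*exp(-4*x).
Apply the initial conditions: u(0) = C1 = -2 and u'(0) = C2 - 4*C1 = -5. Solving gives C1 = -2, C2 = -13.

u = -2*exp(-4*x) - 13*x*exp(-4*x)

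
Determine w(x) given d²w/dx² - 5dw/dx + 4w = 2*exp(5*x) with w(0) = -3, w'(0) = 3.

Characteristic equation r² - 5r + 4 = 0 factors as (r - 4)(r - 1) = 0, so r = 4, 1.
Hence w_h = C1*exp(4*x) + C2*exp(x).
Try w_p = A*exp(5*x). Substituting into the equation and dividing by exp(5*x) gives A = 1/2, so w_p = exp(5*x)/2.
General solution: w = exp(5*x)/2 + C1*exp(4*x) + C2*exp(x).
Apply the initial conditions: w(0) = 1/2 + C1 + C2 = -3 and w'(0) = 5/2 + C2 + 4*C1 = 3. Solving gives C1 = 4/3, C2 = -29/6.

w = exp(5*x)/2 - 29*exp(x)/6 + 4*exp(4*x)/3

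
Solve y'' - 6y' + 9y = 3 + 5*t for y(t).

y = 19/27 + 5*t/9 + C1*exp(3*t) + C2*t*exp(3*t)

Characteristic equation r² - 6r + 9 = 0 has discriminant (-6)² - 4·(9) = 0, so r = 3 is a repeated root.
Hence y_h = (C1 + C2*t)*exp(3*t).
For the particular solution try y_p = A0 + A1*t. Substituting and matching coefficients of each power of t gives A0 = 19/27, A1 = 5/9, so y_p = 19/27 + 5*t/9.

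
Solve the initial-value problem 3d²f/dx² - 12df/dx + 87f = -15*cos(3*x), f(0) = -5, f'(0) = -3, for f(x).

f = -25*cos(3*x)/136 + 15*sin(3*x)/136 - 655*cos(5*x)*exp(2*x)/136 + 857*exp(2*x)*sin(5*x)/680

Divide through by 3: f'' - 4f' + 29f = -5*cos(3*x).
Characteristic equation r² - 4r + 29 = 0 has discriminant (-4)² - 4·(29) = -100 < 0, so r = 2 ± 5i.
Hence f_h = C1*cos(5*x)*exp(2*x) + C2*exp(2*x)*sin(5*x).
Try f_p = A*cos(3*x) + B*sin(3*x). Substituting and equating the coefficients of cos(3x) and sin(3x) gives A = -25/136, B = 15/136, so f_p = -25*cos(3*x)/136 + 15*sin(3*x)/136.
General solution: f = -25*cos(3*x)/136 + 15*sin(3*x)/136 + C1*cos(5*x)*exp(2*x) + C2*exp(2*x)*sin(5*x).
Apply the initial conditions: f(0) = -25/136 + C1 = -5 and f'(0) = 45/136 + 2*C1 + 5*C2 = -3. Solving gives C1 = -655/136, C2 = 857/680.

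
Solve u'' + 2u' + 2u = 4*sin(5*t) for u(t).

u = -92*sin(5*t)/629 - 40*cos(5*t)/629 + C1*cos(t)*exp(-t) + C2*exp(-t)*sin(t)

Characteristic equation r² + 2r + 2 = 0 has discriminant (2)² - 4·(2) = -4 < 0, so r = -1 ± i.
Hence u_h = C1*cos(t)*exp(-t) + C2*exp(-t)*sin(t).
Try u_p = A*cos(5*t) + B*sin(5*t). Substituting and equating the coefficients of cos(5t) and sin(5t) gives A = -40/629, B = -92/629, so u_p = -92*sin(5*t)/629 - 40*cos(5*t)/629.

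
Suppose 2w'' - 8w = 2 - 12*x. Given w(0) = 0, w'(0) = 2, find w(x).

Divide through by 2: w'' - 4w = 1 - 6*x.
Characteristic equation r² - 4 = 0 factors as (r + 2)(r - 2) = 0, so r = -2, 2.
Hence w_h = C1*exp(-2*x) + C2*exp(2*x).
For the particular solution try w_p = A0 + A1*x. Substituting and matching coefficients of each power of x gives A0 = -1/4, A1 = 3/2, so w_p = -1/4 + 3*x/2.
General solution: w = -1/4 + 3*x/2 + C1*exp(-2*x) + C2*exp(2*x).
Apply the initial conditions: w(0) = -1/4 + C1 + C2 = 0 and w'(0) = 3/2 - 2*C1 + 2*C2 = 2. Solving gives C1 = 0, C2 = 1/4.

w = -1/4 + exp(2*x)/4 + 3*x/2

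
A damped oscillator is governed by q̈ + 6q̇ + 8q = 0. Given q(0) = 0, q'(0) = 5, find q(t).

Characteristic equation r² + 6r + 8 = 0 factors as (r + 4)(r + 2) = 0, so r = -4, -2.
Hence q_h = C1*exp(-4*t) + C2*exp(-2*t).
Apply the initial conditions: q(0) = C1 + C2 = 0 and q'(0) = -4*C1 - 2*C2 = 5. Solving gives C1 = -5/2, C2 = 5/2.

q = -5*exp(-4*t)/2 + 5*exp(-2*t)/2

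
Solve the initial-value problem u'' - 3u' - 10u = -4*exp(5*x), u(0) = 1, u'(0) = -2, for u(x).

Characteristic equation r² - 3r - 10 = 0 factors as (r + 2)(r - 5) = 0, so r = -2, 5.
Hence u_h = C1*exp(-2*x) + C2*exp(5*x).
Since exp(5*x) solves the homogeneous equation (r = 5 is a root of multiplicity 1), multiply the trial by x. Try u_p = A*x*exp(5*x). Substituting into the equation and dividing by exp(5*x) gives A = -4/7, so u_p = -4*x*exp(5*x)/7.
General solution: u = C1*exp(-2*x) + C2*exp(5*x) - 4*x*exp(5*x)/7.
Apply the initial conditions: u(0) = C1 + C2 = 1 and u'(0) = -4/7 - 2*C1 + 5*C2 = -2. Solving gives C1 = 45/49, C2 = 4/49.

u = 4*exp(5*x)/49 + 45*exp(-2*x)/49 - 4*x*exp(5*x)/7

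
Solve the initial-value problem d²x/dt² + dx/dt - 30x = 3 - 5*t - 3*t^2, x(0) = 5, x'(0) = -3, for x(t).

x = -197/2250 + t**2/10 + 13*t/75 + 515*exp(-6*t)/198 + 3419*exp(5*t)/1375

Characteristic equation r² + r - 30 = 0 factors as (r - 5)(r + 6) = 0, so r = 5, -6.
Hence x_h = C1*exp(5*t) + C2*exp(-6*t).
For the particular solution try x_p = A0 + A1*t + A2*t^2. Substituting and matching coefficients of each power of t gives A0 = -197/2250, A1 = 13/75, A2 = 1/10, so x_p = -197/2250 + t^2/10 + 13*t/75.
General solution: x = -197/2250 + t^2/10 + 13*t/75 + C1*exp(5*t) + C2*exp(-6*t).
Apply the initial conditions: x(0) = -197/2250 + C1 + C2 = 5 and x'(0) = 13/75 - 6*C2 + 5*C1 = -3. Solving gives C1 = 3419/1375, C2 = 515/198.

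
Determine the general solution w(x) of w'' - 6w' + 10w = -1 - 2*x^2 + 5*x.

Characteristic equation r² - 6r + 10 = 0 has discriminant (-6)² - 4·(10) = -4 < 0, so r = 3 ± i.
Hence w_h = C1*cos(x)*exp(3*x) + C2*exp(3*x)*sin(x).
For the particular solution try w_p = A0 + A1*x + A2*x^2. Substituting and matching coefficients of each power of x gives A0 = 12/125, A1 = 13/50, A2 = -1/5, so w_p = 12/125 - x^2/5 + 13*x/50.

w = 12/125 - x**2/5 + 13*x/50 + C1*cos(x)*exp(3*x) + C2*exp(3*x)*sin(x)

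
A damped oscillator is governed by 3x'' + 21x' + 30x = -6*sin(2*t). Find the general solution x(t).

x = -3*sin(2*t)/58 + 7*cos(2*t)/58 + C1*exp(-2*t) + C2*exp(-5*t)

Divide through by 3: x'' + 7x' + 10x = -2*sin(2*t).
Characteristic equation r² + 7r + 10 = 0 factors as (r + 2)(r + 5) = 0, so r = -2, -5.
Hence x_h = C1*exp(-2*t) + C2*exp(-5*t).
Try x_p = A*cos(2*t) + B*sin(2*t). Substituting and equating the coefficients of cos(2t) and sin(2t) gives A = 7/58, B = -3/58, so x_p = -3*sin(2*t)/58 + 7*cos(2*t)/58.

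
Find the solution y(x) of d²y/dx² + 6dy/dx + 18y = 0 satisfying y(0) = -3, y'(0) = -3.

Characteristic equation r² + 6r + 18 = 0 has discriminant (6)² - 4·(18) = -36 < 0, so r = -3 ± 3i.
Hence y_h = C1*cos(3*x)*exp(-3*x) + C2*exp(-3*x)*sin(3*x).
Apply the initial conditions: y(0) = C1 = -3 and y'(0) = -3*C1 + 3*C2 = -3. Solving gives C1 = -3, C2 = -4.

y = -4*exp(-3*x)*sin(3*x) - 3*cos(3*x)*exp(-3*x)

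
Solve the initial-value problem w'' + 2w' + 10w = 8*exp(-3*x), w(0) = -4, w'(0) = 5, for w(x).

w = 8*exp(-3*x)/13 - 60*cos(3*x)*exp(-x)/13 + 29*exp(-x)*sin(3*x)/39

Characteristic equation r² + 2r + 10 = 0 has discriminant (2)² - 4·(10) = -36 < 0, so r = -1 ± 3i.
Hence w_h = C1*cos(3*x)*exp(-x) + C2*exp(-x)*sin(3*x).
Try w_p = A*exp(-3*x). Substituting into the equation and dividing by exp(-3*x) gives A = 8/13, so w_p = 8*exp(-3*x)/13.
General solution: w = 8*exp(-3*x)/13 + C1*cos(3*x)*exp(-x) + C2*exp(-x)*sin(3*x).
Apply the initial conditions: w(0) = 8/13 + C1 = -4 and w'(0) = -24/13 - C1 + 3*C2 = 5. Solving gives C1 = -60/13, C2 = 29/39.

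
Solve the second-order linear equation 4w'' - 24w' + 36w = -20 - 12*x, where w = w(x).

w = -7/9 - x/3 + C1*exp(3*x) + C2*x*exp(3*x)

Divide through by 4: w'' - 6w' + 9w = -5 - 3*x.
Characteristic equation r² - 6r + 9 = 0 has discriminant (-6)² - 4·(9) = 0, so r = 3 is a repeated root.
Hence w_h = (C1 + C2*x)*exp(3*x).
For the particular solution try w_p = A0 + A1*x. Substituting and matching coefficients of each power of x gives A0 = -7/9, A1 = -1/3, so w_p = -7/9 - x/3.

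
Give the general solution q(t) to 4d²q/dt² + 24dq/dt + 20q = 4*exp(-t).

Divide through by 4: q'' + 6q' + 5q = exp(-t).
Characteristic equation r² + 6r + 5 = 0 factors as (r + 5)(r + 1) = 0, so r = -5, -1.
Hence q_h = C1*exp(-5*t) + C2*exp(-t).
Since exp(-t) solves the homogeneous equation (r = -1 is a root of multiplicity 1), multiply the trial by t. Try q_p = A*t*exp(-t). Substituting into the equation and dividing by exp(-t) gives A = 1/4, so q_p = t*exp(-t)/4.

q = C1*exp(-5*t) + C2*exp(-t) + t*exp(-t)/4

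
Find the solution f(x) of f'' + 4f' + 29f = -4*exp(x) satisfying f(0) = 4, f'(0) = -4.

Characteristic equation r² + 4r + 29 = 0 has discriminant (4)² - 4·(29) = -100 < 0, so r = -2 ± 5i.
Hence f_h = C1*cos(5*x)*exp(-2*x) + C2*exp(-2*x)*sin(5*x).
Try f_p = A*exp(x). Substituting into the equation and dividing by exp(x) gives A = -2/17, so f_p = -2*exp(x)/17.
General solution: f = -2*exp(x)/17 + C1*cos(5*x)*exp(-2*x) + C2*exp(-2*x)*sin(5*x).
Apply the initial conditions: f(0) = -2/17 + C1 = 4 and f'(0) = -2/17 - 2*C1 + 5*C2 = -4. Solving gives C1 = 70/17, C2 = 74/85.

f = -2*exp(x)/17 + 70*cos(5*x)*exp(-2*x)/17 + 74*exp(-2*x)*sin(5*x)/85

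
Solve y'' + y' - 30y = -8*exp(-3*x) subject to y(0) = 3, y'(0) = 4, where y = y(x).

Characteristic equation r² + r - 30 = 0 factors as (r - 5)(r + 6) = 0, so r = 5, -6.
Hence y_h = C1*exp(5*x) + C2*exp(-6*x).
Try y_p = A*exp(-3*x). Substituting into the equation and dividing by exp(-3*x) gives A = 1/3, so y_p = exp(-3*x)/3.
General solution: y = exp(-3*x)/3 + C1*exp(5*x) + C2*exp(-6*x).
Apply the initial conditions: y(0) = 1/3 + C1 + C2 = 3 and y'(0) = -1 - 6*C2 + 5*C1 = 4. Solving gives C1 = 21/11, C2 = 25/33.

y = exp(-3*x)/3 + 21*exp(5*x)/11 + 25*exp(-6*x)/33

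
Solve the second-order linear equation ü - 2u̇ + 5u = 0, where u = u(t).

u = C1*cos(2*t)*exp(t) + C2*exp(t)*sin(2*t)

Characteristic equation r² - 2r + 5 = 0 has discriminant (-2)² - 4·(5) = -16 < 0, so r = 1 ± 2i.
Hence u_h = C1*cos(2*t)*exp(t) + C2*exp(t)*sin(2*t).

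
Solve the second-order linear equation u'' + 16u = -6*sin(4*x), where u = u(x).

Characteristic equation r² + 16 = 0 has discriminant (0)² - 4·(16) = -64 < 0, so r = ± 4i.
Hence u_h = C1*cos(4*x) + C2*sin(4*x).
Since ±4i are characteristic roots, multiply the trial by x. Try u_p = x*(A*cos(4*x) + B*sin(4*x)). Substituting and equating the coefficients of cos(4x) and sin(4x) gives A = 3/4, B = 0, so u_p = 3*x*cos(4*x)/4.

u = C1*cos(4*x) + C2*sin(4*x) + 3*x*cos(4*x)/4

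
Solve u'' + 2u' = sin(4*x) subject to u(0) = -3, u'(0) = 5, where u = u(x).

Characteristic equation r² + 2r = 0 factors as (r + 2)r = 0, so r = -2, 0.
Hence u_h = C1*exp(-2*x) + C2.
Try u_p = A*cos(4*x) + B*sin(4*x). Substituting and equating the coefficients of cos(4x) and sin(4x) gives A = -1/40, B = -1/20, so u_p = -sin(4*x)/20 - cos(4*x)/40.
General solution: u = C2 - sin(4*x)/20 - cos(4*x)/40 + C1*exp(-2*x).
Apply the initial conditions: u(0) = -1/40 + C1 + C2 = -3 and u'(0) = -1/5 - 2*C1 = 5. Solving gives C1 = -13/5, C2 = -3/8.

u = -3/8 - 13*exp(-2*x)/5 - sin(4*x)/20 - cos(4*x)/40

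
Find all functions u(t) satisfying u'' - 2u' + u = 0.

u = C1*exp(t) + C2*t*exp(t)

Characteristic equation r² - 2r + 1 = 0 has discriminant (-2)² - 4·(1) = 0, so r = 1 is a repeated root.
Hence u_h = (C1 + C2*t)*exp(t).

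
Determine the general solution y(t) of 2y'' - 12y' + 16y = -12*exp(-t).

Divide through by 2: y'' - 6y' + 8y = -6*exp(-t).
Characteristic equation r² - 6r + 8 = 0 factors as (r - 2)(r - 4) = 0, so r = 2, 4.
Hence y_h = C1*exp(2*t) + C2*exp(4*t).
Try y_p = A*exp(-t). Substituting into the equation and dividing by exp(-t) gives A = -2/5, so y_p = -2*exp(-t)/5.

y = -2*exp(-t)/5 + C1*exp(2*t) + C2*exp(4*t)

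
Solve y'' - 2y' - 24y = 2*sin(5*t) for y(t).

Characteristic equation r² - 2r - 24 = 0 factors as (r + 4)(r - 6) = 0, so r = -4, 6.
Hence y_h = C1*exp(-4*t) + C2*exp(6*t).
Try y_p = A*cos(5*t) + B*sin(5*t). Substituting and equating the coefficients of cos(5t) and sin(5t) gives A = 20/2501, B = -98/2501, so y_p = -98*sin(5*t)/2501 + 20*cos(5*t)/2501.

y = -98*sin(5*t)/2501 + 20*cos(5*t)/2501 + C1*exp(-4*t) + C2*exp(6*t)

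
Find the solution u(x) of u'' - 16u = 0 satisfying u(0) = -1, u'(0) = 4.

Characteristic equation r² - 16 = 0 factors as (r + 4)(r - 4) = 0, so r = -4, 4.
Hence u_h = C1*exp(-4*x) + C2*exp(4*x).
Apply the initial conditions: u(0) = C1 + C2 = -1 and u'(0) = -4*C1 + 4*C2 = 4. Solving gives C1 = -1, C2 = 0.

u = -exp(-4*x)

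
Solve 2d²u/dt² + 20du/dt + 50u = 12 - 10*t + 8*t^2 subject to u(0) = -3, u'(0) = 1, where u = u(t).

Divide through by 2: u'' + 10u' + 25u = 6 - 5*t + 4*t^2.
Characteristic equation r² + 10r + 25 = 0 has discriminant (10)² - 4·(25) = 0, so r = -5 is a repeated root.
Hence u_h = (C1 + C2*t)*exp(-5*t).
For the particular solution try u_p = A0 + A1*t + A2*t^2. Substituting and matching coefficients of each power of t gives A0 = 224/625, A1 = -41/125, A2 = 4/25, so u_p = 224/625 - 41*t/125 + 4*t^2/25.
General solution: u = 224/625 - 41*t/125 + 4*t^2/25 + C1*exp(-5*t) + C2*t*exp(-5*t).
Apply the initial conditions: u(0) = 224/625 + C1 = -3 and u'(0) = -41/125 + C2 - 5*C1 = 1. Solving gives C1 = -2099/625, C2 = -1933/125.

u = 224/625 - 2099*exp(-5*t)/625 - 41*t/125 + 4*t**2/25 - 1933*t*exp(-5*t)/125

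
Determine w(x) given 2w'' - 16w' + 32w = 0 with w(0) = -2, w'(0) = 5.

w = -2*exp(4*x) + 13*x*exp(4*x)

Divide through by 2: w'' - 8w' + 16w = 0.
Characteristic equation r² - 8r + 16 = 0 has discriminant (-8)² - 4·(16) = 0, so r = 4 is a repeated root.
Hence w_h = (C1 + C2*x)*exp(4*x).
Apply the initial conditions: w(0) = C1 = -2 and w'(0) = C2 + 4*C1 = 5. Solving gives C1 = -2, C2 = 13.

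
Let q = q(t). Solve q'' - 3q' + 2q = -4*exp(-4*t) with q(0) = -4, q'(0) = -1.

Characteristic equation r² - 3r + 2 = 0 factors as (r - 1)(r - 2) = 0, so r = 1, 2.
Hence q_h = C1*exp(t) + C2*exp(2*t).
Try q_p = A*exp(-4*t). Substituting into the equation and dividing by exp(-4*t) gives A = -2/15, so q_p = -2*exp(-4*t)/15.
General solution: q = -2*exp(-4*t)/15 + C1*exp(t) + C2*exp(2*t).
Apply the initial conditions: q(0) = -2/15 + C1 + C2 = -4 and q'(0) = 8/15 + C1 + 2*C2 = -1. Solving gives C1 = -31/5, C2 = 7/3.

q = -31*exp(t)/5 - 2*exp(-4*t)/15 + 7*exp(2*t)/3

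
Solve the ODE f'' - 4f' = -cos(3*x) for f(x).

f = C2 + cos(3*x)/25 + 4*sin(3*x)/75 + C1*exp(4*x)

Characteristic equation r² - 4r = 0 factors as (r - 4)r = 0, so r = 4, 0.
Hence f_h = C1*exp(4*x) + C2.
Try f_p = A*cos(3*x) + B*sin(3*x). Substituting and equating the coefficients of cos(3x) and sin(3x) gives A = 1/25, B = 4/75, so f_p = cos(3*x)/25 + 4*sin(3*x)/75.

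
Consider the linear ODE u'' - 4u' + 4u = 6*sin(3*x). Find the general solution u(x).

Characteristic equation r² - 4r + 4 = 0 has discriminant (-4)² - 4·(4) = 0, so r = 2 is a repeated root.
Hence u_h = (C1 + C2*x)*exp(2*x).
Try u_p = A*cos(3*x) + B*sin(3*x). Substituting and equating the coefficients of cos(3x) and sin(3x) gives A = 72/169, B = -30/169, so u_p = -30*sin(3*x)/169 + 72*cos(3*x)/169.

u = -30*sin(3*x)/169 + 72*cos(3*x)/169 + C1*exp(2*x) + C2*x*exp(2*x)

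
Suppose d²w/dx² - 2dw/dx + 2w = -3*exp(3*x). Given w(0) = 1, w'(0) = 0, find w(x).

Characteristic equation r² - 2r + 2 = 0 has discriminant (-2)² - 4·(2) = -4 < 0, so r = 1 ± i.
Hence w_h = C1*cos(x)*exp(x) + C2*exp(x)*sin(x).
Try w_p = A*exp(3*x). Substituting into the equation and dividing by exp(3*x) gives A = -3/5, so w_p = -3*exp(3*x)/5.
General solution: w = -3*exp(3*x)/5 + C1*cos(x)*exp(x) + C2*exp(x)*sin(x).
Apply the initial conditions: w(0) = -3/5 + C1 = 1 and w'(0) = -9/5 + C1 + C2 = 0. Solving gives C1 = 8/5, C2 = 1/5.

w = -3*exp(3*x)/5 + exp(x)*sin(x)/5 + 8*cos(x)*exp(x)/5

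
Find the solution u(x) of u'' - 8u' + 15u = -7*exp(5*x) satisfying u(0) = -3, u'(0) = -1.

u = -35*exp(3*x)/4 + 23*exp(5*x)/4 - 7*x*exp(5*x)/2

Characteristic equation r² - 8r + 15 = 0 factors as (r - 3)(r - 5) = 0, so r = 3, 5.
Hence u_h = C1*exp(3*x) + C2*exp(5*x).
Since exp(5*x) solves the homogeneous equation (r = 5 is a root of multiplicity 1), multiply the trial by x. Try u_p = A*x*exp(5*x). Substituting into the equation and dividing by exp(5*x) gives A = -7/2, so u_p = -7*x*exp(5*x)/2.
General solution: u = C1*exp(3*x) + C2*exp(5*x) - 7*x*exp(5*x)/2.
Apply the initial conditions: u(0) = C1 + C2 = -3 and u'(0) = -7/2 + 3*C1 + 5*C2 = -1. Solving gives C1 = -35/4, C2 = 23/4.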